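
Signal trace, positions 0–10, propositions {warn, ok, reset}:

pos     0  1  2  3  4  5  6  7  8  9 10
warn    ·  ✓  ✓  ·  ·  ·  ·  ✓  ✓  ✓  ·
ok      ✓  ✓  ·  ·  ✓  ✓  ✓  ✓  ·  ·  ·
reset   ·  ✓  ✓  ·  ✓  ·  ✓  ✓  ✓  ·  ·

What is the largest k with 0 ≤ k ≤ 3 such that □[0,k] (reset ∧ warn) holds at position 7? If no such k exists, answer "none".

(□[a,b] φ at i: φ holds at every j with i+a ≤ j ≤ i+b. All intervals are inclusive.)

(reset ∧ warn) must hold from j=7 onward; find where it first fails.
  j=7: holds
  j=8: holds
  j=9: fails
Holds on [7,8], so largest k = 1.

1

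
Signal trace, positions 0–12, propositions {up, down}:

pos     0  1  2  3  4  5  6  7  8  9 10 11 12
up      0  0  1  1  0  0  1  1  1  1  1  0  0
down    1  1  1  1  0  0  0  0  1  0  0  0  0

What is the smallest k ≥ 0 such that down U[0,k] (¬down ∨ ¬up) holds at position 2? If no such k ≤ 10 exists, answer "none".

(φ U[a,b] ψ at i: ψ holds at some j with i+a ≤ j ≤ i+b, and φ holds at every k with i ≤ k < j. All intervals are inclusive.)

2

Need earliest j ≥ 2 with (¬down ∨ ¬up), and down at every k in [2,j-1].
  j=2: rhs fails.
  j=3: rhs fails.
  j=4: rhs holds; lhs holds on [2,3]. k = 2.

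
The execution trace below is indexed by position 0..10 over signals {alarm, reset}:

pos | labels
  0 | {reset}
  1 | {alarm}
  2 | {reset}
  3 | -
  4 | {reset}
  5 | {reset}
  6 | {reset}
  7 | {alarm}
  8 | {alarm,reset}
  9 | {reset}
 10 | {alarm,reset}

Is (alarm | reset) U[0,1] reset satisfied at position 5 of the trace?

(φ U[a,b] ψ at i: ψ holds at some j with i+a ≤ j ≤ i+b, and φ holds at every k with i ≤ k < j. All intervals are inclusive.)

Need some j in [5,6] with reset, and (alarm | reset) at every k in [5,j-1].
  j=5: reset holds; no prefix to check → satisfied.

Yes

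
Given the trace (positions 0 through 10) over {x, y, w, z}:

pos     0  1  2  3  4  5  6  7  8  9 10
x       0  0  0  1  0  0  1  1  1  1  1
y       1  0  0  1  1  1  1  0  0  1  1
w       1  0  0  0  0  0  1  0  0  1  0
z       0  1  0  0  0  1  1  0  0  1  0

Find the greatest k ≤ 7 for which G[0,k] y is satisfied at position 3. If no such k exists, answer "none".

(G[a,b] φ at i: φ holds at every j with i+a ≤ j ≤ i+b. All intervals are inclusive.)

3

y must hold from j=3 onward; find where it first fails.
  j=3: holds
  j=4: holds
  j=5: holds
  j=6: holds
  j=7: fails
Holds on [3,6], so largest k = 3.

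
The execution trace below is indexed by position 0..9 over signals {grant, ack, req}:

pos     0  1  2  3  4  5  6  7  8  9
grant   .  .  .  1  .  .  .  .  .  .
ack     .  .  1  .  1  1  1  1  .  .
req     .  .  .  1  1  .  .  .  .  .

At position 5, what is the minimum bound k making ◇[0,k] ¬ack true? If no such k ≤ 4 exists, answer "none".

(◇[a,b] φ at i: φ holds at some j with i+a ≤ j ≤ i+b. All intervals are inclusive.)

3

Scan j = 5,6,… for ¬ack:
  j=5: fails
  j=6: fails
  j=7: fails
  j=8: holds
First hit at j=8, so smallest k = 8-5 = 3.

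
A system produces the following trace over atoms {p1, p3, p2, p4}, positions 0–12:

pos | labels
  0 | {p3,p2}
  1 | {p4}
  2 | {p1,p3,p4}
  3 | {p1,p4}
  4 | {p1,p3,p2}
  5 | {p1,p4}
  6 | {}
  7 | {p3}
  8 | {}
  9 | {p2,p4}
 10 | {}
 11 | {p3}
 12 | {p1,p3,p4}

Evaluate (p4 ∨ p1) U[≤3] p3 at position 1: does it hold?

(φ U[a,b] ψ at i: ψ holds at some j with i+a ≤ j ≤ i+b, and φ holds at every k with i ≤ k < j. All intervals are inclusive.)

Yes

Need some j in [1,4] with p3, and (p4 ∨ p1) at every k in [1,j-1].
  j=1: p3 false.
  j=2: p3 holds; (p4 ∨ p1) holds at every k in [1,1] → satisfied.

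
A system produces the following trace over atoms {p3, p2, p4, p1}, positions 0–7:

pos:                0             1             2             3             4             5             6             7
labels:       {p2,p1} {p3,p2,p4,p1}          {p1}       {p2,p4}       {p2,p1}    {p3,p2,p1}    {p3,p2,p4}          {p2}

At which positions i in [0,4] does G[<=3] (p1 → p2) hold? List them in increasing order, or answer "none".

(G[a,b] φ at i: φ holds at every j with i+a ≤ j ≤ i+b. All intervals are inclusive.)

3, 4

Evaluate at each i in [0,4]:
  i=0: ✗ (fails at j=2)
  i=1: ✗ (fails at j=2)
  i=2: ✗ (fails at j=2)
  i=3: ✓ (all of [3,6])
  i=4: ✓ (all of [4,7])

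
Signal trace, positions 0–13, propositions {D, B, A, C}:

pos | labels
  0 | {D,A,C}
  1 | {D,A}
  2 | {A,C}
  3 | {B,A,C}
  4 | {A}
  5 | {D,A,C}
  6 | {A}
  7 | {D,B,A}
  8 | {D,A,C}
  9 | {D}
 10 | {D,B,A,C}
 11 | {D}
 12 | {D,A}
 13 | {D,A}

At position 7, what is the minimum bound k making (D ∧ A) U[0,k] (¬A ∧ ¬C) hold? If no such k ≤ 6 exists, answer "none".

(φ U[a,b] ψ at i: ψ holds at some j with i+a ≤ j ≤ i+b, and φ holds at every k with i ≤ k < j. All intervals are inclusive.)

Need earliest j ≥ 7 with (¬A ∧ ¬C), and (D ∧ A) at every k in [7,j-1].
  j=7: rhs fails.
  j=8: rhs fails.
  j=9: rhs holds; lhs holds on [7,8]. k = 2.

2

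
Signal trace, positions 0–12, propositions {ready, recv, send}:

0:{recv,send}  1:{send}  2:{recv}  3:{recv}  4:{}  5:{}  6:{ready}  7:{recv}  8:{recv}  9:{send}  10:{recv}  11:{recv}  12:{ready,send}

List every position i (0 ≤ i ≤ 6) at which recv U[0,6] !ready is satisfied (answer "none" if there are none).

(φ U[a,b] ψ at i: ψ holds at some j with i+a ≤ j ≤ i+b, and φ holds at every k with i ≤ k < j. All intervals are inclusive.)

0, 1, 2, 3, 4, 5

Evaluate at each i in [0,6]:
  i=0: ✓ (rhs at j=0)
  i=1: ✓ (rhs at j=1)
  i=2: ✓ (rhs at j=2)
  i=3: ✓ (rhs at j=3)
  i=4: ✓ (rhs at j=4)
  i=5: ✓ (rhs at j=5)
  i=6: ✗ (lhs fails at k=6 before rhs at j=7)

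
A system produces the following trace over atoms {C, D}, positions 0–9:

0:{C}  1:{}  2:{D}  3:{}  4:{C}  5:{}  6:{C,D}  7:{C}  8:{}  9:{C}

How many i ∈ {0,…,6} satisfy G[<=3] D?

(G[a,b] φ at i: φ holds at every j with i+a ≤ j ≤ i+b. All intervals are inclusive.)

0

Evaluate at each i in [0,6]:
  i=0: ✗ (fails at j=0)
  i=1: ✗ (fails at j=1)
  i=2: ✗ (fails at j=3)
  i=3: ✗ (fails at j=3)
  i=4: ✗ (fails at j=4)
  i=5: ✗ (fails at j=5)
  i=6: ✗ (fails at j=7)
Positions where it holds: {} → 0.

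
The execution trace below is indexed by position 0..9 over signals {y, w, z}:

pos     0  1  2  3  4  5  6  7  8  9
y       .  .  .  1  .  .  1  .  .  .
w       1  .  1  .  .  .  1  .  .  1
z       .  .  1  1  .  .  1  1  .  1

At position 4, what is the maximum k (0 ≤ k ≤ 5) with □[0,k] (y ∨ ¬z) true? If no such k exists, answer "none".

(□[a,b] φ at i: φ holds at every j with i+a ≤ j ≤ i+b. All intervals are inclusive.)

(y ∨ ¬z) must hold from j=4 onward; find where it first fails.
  j=4: holds
  j=5: holds
  j=6: holds
  j=7: fails
Holds on [4,6], so largest k = 2.

2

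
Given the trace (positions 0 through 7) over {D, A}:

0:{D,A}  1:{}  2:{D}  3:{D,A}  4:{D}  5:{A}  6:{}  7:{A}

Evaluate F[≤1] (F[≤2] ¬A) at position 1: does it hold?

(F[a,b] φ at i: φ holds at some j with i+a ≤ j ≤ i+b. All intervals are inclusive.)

Yes

Check F[≤2] ¬A at each j in [1,2]:
  j=1: holds (witness at 1)
  j=2: holds (witness at 2)
Found at j=1 → formula holds.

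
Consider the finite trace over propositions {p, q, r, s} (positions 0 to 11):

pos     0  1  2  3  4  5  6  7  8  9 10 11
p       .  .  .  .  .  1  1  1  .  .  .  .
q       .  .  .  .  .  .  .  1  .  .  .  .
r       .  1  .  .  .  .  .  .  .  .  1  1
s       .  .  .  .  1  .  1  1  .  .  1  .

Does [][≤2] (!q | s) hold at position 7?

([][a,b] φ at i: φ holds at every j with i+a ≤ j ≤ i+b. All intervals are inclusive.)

Yes

Check (!q | s) at every j in [7,9]:
  j=7: true
  j=8: true
  j=9: true
All positions satisfy it → formula holds.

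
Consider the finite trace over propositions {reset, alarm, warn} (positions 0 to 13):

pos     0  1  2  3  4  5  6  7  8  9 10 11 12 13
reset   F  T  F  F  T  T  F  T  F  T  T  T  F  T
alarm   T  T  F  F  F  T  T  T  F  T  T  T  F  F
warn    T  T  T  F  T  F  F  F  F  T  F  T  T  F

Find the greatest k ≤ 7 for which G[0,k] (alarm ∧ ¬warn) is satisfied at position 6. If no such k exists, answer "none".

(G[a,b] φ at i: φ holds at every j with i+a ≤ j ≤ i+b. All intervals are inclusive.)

(alarm ∧ ¬warn) must hold from j=6 onward; find where it first fails.
  j=6: holds
  j=7: holds
  j=8: fails
Holds on [6,7], so largest k = 1.

1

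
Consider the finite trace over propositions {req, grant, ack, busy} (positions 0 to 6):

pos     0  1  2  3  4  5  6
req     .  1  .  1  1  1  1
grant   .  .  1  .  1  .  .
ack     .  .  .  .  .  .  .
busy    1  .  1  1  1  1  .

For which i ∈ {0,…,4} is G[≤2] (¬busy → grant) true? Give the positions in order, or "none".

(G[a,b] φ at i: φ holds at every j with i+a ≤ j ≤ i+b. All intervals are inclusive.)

Evaluate at each i in [0,4]:
  i=0: ✗ (fails at j=1)
  i=1: ✗ (fails at j=1)
  i=2: ✓ (all of [2,4])
  i=3: ✓ (all of [3,5])
  i=4: ✗ (fails at j=6)

2, 3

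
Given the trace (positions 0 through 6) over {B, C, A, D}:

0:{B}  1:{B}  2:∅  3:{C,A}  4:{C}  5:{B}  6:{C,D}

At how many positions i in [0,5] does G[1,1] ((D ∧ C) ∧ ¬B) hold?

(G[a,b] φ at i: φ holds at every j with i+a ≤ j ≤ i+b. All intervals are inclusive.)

Evaluate at each i in [0,5]:
  i=0: ✗ (fails at j=1)
  i=1: ✗ (fails at j=2)
  i=2: ✗ (fails at j=3)
  i=3: ✗ (fails at j=4)
  i=4: ✗ (fails at j=5)
  i=5: ✓ (all of [6,6])
Positions where it holds: {5} → 1.

1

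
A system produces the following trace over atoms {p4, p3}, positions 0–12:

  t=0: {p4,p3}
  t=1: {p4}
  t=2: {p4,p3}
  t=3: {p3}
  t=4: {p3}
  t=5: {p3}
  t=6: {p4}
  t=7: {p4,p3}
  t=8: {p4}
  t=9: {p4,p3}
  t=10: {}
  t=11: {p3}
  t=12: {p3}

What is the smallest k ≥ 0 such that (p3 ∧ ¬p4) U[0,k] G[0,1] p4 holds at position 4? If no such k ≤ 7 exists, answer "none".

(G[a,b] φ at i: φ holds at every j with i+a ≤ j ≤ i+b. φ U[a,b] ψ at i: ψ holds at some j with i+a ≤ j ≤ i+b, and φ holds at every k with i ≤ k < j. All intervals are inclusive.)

Need earliest j ≥ 4 with G[0,1] p4, and (p3 ∧ ¬p4) at every k in [4,j-1].
  j=4: rhs fails.
  j=5: rhs fails.
  j=6: rhs holds; lhs holds on [4,5]. k = 2.

2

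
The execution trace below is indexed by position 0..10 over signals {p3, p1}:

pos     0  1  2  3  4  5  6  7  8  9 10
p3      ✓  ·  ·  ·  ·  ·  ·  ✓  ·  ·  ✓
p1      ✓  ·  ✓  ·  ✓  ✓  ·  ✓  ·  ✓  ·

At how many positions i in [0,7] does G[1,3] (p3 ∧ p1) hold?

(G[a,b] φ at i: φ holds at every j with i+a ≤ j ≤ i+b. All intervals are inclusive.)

Evaluate at each i in [0,7]:
  i=0: ✗ (fails at j=1)
  i=1: ✗ (fails at j=2)
  i=2: ✗ (fails at j=3)
  i=3: ✗ (fails at j=4)
  i=4: ✗ (fails at j=5)
  i=5: ✗ (fails at j=6)
  i=6: ✗ (fails at j=8)
  i=7: ✗ (fails at j=8)
Positions where it holds: {} → 0.

0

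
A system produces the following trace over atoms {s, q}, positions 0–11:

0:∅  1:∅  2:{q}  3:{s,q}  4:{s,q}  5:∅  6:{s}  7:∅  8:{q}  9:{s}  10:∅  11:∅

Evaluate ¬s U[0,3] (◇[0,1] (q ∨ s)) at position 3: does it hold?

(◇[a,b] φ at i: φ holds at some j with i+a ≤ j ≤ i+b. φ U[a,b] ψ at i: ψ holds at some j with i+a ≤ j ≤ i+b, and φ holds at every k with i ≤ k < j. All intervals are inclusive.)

Holds

Need some j in [3,6] with ◇[0,1] (q ∨ s), and ¬s at every k in [3,j-1].
  j=3: ◇[0,1] (q ∨ s) holds; no prefix to check → satisfied.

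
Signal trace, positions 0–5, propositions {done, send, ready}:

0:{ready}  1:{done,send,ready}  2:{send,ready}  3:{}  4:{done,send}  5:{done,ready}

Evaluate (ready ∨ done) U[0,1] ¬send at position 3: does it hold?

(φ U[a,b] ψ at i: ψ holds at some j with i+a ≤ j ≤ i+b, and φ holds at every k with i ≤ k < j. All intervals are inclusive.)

Need some j in [3,4] with ¬send, and (ready ∨ done) at every k in [3,j-1].
  j=3: ¬send holds; no prefix to check → satisfied.

True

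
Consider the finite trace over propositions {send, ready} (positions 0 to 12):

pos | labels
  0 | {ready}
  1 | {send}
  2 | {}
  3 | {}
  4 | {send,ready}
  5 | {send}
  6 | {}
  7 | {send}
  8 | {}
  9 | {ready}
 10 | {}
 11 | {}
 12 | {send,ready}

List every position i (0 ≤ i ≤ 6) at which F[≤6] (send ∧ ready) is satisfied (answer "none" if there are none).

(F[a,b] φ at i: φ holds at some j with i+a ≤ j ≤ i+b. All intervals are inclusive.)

Evaluate at each i in [0,6]:
  i=0: ✓ (witness j=4)
  i=1: ✓ (witness j=4)
  i=2: ✓ (witness j=4)
  i=3: ✓ (witness j=4)
  i=4: ✓ (witness j=4)
  i=5: ✗ (none in [5,11])
  i=6: ✓ (witness j=12)

0, 1, 2, 3, 4, 6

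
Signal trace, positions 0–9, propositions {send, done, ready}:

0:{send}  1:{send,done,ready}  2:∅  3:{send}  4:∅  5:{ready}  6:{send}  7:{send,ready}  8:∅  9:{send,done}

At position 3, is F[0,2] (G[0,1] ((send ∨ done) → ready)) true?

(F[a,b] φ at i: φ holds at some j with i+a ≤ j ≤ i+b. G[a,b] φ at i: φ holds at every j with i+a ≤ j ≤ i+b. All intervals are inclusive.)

True

Check G[0,1] ((send ∨ done) → ready) at each j in [3,5]:
  j=3: fails at 3
  j=4: holds on [4,5]
  j=5: fails at 6
Found at j=4 → formula holds.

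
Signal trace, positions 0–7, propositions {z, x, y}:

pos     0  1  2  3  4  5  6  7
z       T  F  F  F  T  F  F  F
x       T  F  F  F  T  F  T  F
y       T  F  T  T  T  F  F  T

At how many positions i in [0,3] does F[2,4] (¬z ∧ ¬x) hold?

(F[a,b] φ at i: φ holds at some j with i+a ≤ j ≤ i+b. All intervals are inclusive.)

Evaluate at each i in [0,3]:
  i=0: ✓ (witness j=2)
  i=1: ✓ (witness j=3)
  i=2: ✓ (witness j=5)
  i=3: ✓ (witness j=5)
Positions where it holds: {0, 1, 2, 3} → 4.

4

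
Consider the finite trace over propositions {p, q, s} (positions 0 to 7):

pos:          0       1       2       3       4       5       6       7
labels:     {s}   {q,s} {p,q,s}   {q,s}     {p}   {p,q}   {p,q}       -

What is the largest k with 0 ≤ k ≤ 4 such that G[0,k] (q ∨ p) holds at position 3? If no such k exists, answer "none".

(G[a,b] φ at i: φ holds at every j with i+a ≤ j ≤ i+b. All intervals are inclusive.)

3

(q ∨ p) must hold from j=3 onward; find where it first fails.
  j=3: holds
  j=4: holds
  j=5: holds
  j=6: holds
  j=7: fails
Holds on [3,6], so largest k = 3.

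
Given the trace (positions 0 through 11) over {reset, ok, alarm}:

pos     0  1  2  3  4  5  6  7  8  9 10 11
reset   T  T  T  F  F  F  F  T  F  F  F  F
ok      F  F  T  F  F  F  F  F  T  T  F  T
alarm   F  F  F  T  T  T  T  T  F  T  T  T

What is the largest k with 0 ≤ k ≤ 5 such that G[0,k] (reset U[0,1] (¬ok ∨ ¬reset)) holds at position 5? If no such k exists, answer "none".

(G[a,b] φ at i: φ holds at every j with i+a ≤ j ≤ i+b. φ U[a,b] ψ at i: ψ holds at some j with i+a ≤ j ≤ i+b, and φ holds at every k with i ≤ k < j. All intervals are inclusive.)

(reset U[0,1] (¬ok ∨ ¬reset)) must hold from j=5 onward; find where it first fails.
  j=5: holds
  j=6: holds
  j=7: holds
  j=8: holds
  j=9: holds
  j=10: holds
Holds through j=10; largest k = 5.

5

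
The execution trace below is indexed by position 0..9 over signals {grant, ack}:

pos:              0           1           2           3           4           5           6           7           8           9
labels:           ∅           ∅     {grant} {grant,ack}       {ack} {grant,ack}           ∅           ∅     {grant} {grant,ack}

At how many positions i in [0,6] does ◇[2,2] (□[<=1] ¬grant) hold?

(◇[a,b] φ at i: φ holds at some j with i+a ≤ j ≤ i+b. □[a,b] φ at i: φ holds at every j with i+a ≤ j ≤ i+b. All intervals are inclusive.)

1

Evaluate at each i in [0,6]:
  i=0: ✗ (none in [2,2])
  i=1: ✗ (none in [3,3])
  i=2: ✗ (none in [4,4])
  i=3: ✗ (none in [5,5])
  i=4: ✓ (witness j=6)
  i=5: ✗ (none in [7,7])
  i=6: ✗ (none in [8,8])
Positions where it holds: {4} → 1.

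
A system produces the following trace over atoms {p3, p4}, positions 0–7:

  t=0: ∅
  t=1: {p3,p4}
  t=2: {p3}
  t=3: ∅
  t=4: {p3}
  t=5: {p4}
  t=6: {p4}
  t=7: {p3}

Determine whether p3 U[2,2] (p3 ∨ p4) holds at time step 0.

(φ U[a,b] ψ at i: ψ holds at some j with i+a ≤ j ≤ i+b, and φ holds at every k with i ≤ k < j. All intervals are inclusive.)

Need some j in [2,2] with (p3 ∨ p4), and p3 at every k in [0,j-1].
  j=2: (p3 ∨ p4) holds, but p3 fails at k=0 → not this j.
No j in the window works → until fails.

False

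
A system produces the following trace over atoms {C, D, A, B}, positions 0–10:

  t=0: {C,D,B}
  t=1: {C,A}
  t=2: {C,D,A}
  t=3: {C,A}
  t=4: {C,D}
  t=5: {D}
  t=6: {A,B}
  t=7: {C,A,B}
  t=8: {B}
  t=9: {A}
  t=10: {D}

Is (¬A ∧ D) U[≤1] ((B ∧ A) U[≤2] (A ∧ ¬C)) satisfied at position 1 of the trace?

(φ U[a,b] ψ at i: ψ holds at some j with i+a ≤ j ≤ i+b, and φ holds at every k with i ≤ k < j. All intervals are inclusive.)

Does not hold

Need some j in [1,2] with ((B ∧ A) U[≤2] (A ∧ ¬C)), and (¬A ∧ D) at every k in [1,j-1].
  j=1: ((B ∧ A) U[≤2] (A ∧ ¬C)) — fails.
  j=2: ((B ∧ A) U[≤2] (A ∧ ¬C)) — fails.
No j in the window works → until fails.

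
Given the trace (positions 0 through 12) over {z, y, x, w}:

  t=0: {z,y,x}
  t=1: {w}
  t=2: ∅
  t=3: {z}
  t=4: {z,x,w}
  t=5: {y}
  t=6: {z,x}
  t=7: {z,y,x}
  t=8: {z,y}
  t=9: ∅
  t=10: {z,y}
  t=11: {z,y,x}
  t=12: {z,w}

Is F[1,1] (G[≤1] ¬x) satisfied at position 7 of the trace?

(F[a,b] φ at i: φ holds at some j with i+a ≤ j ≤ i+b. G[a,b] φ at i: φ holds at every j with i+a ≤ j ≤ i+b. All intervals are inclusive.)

Check G[≤1] ¬x at each j in [8,8]:
  j=8: holds on [8,9]
Found at j=8 → formula holds.

Holds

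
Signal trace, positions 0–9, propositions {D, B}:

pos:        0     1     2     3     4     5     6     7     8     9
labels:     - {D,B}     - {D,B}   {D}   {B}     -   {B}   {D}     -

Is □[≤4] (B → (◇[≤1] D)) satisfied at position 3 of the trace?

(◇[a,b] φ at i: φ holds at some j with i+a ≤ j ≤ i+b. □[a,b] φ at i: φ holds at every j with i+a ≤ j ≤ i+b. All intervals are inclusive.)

Check (B → (◇[≤1] D)) at every j in [3,7]:
  j=3: antecedent true; consequent holds (witness at 3) → ✓
  j=4: antecedent false → ✓
  j=5: antecedent true; consequent fails (none in [5,6]) → ✗
  j=6: antecedent false → ✓
  j=7: antecedent true; consequent holds (witness at 8) → ✓
Fails at j=5 → formula fails.

Does not hold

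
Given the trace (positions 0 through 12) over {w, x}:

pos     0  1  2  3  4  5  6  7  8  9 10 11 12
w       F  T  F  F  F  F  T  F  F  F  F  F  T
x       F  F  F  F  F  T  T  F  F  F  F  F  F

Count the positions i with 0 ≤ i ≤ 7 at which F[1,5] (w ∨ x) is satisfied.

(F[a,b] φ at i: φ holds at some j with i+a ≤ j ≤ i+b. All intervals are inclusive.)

7

Evaluate at each i in [0,7]:
  i=0: ✓ (witness j=1)
  i=1: ✓ (witness j=5)
  i=2: ✓ (witness j=5)
  i=3: ✓ (witness j=5)
  i=4: ✓ (witness j=5)
  i=5: ✓ (witness j=6)
  i=6: ✗ (none in [7,11])
  i=7: ✓ (witness j=12)
Positions where it holds: {0, 1, 2, 3, 4, 5, 7} → 7.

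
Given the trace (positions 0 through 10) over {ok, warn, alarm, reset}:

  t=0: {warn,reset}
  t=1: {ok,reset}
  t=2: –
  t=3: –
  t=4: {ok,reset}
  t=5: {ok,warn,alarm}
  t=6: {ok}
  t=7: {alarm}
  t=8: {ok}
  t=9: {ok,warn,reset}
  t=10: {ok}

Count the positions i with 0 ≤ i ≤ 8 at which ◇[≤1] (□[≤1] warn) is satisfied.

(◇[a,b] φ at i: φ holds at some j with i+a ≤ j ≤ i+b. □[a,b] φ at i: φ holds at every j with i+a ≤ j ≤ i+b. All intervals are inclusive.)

Evaluate at each i in [0,8]:
  i=0: ✗ (none in [0,1])
  i=1: ✗ (none in [1,2])
  i=2: ✗ (none in [2,3])
  i=3: ✗ (none in [3,4])
  i=4: ✗ (none in [4,5])
  i=5: ✗ (none in [5,6])
  i=6: ✗ (none in [6,7])
  i=7: ✗ (none in [7,8])
  i=8: ✗ (none in [8,9])
Positions where it holds: {} → 0.

0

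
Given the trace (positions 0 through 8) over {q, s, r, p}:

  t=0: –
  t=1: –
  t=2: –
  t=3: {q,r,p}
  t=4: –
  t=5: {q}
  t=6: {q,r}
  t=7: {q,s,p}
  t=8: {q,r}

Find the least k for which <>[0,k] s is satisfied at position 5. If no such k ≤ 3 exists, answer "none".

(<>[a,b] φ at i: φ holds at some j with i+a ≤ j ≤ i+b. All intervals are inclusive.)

Scan j = 5,6,… for s:
  j=5: fails
  j=6: fails
  j=7: holds
First hit at j=7, so smallest k = 7-5 = 2.

2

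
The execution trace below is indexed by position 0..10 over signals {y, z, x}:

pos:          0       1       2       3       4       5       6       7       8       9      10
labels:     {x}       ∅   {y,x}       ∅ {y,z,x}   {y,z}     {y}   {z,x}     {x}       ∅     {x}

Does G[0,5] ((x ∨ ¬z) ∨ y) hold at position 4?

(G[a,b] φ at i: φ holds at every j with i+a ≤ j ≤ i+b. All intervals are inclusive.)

Yes

Check ((x ∨ ¬z) ∨ y) at every j in [4,9]:
  j=4: true
  j=5: true
  j=6: true
  j=7: true
  j=8: true
  j=9: true
All positions satisfy it → formula holds.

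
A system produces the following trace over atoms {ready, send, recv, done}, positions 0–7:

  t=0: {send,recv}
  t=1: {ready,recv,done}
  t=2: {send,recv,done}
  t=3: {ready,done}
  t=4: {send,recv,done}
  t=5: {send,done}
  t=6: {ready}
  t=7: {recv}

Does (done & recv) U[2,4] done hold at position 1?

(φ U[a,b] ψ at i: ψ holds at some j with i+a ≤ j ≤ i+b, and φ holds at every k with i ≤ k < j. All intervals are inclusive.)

Holds

Need some j in [3,5] with done, and (done & recv) at every k in [1,j-1].
  j=3: done holds; (done & recv) holds at every k in [1,2] → satisfied.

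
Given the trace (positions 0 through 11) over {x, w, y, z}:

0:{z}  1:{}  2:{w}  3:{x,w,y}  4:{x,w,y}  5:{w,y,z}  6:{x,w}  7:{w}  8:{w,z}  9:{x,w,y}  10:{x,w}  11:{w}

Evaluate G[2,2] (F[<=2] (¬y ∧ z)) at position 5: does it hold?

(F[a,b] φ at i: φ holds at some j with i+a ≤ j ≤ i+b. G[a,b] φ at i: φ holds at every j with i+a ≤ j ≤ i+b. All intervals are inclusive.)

Holds

Check F[<=2] (¬y ∧ z) at every j in [7,7]:
  j=7: holds (witness at 8)
All positions satisfy it → formula holds.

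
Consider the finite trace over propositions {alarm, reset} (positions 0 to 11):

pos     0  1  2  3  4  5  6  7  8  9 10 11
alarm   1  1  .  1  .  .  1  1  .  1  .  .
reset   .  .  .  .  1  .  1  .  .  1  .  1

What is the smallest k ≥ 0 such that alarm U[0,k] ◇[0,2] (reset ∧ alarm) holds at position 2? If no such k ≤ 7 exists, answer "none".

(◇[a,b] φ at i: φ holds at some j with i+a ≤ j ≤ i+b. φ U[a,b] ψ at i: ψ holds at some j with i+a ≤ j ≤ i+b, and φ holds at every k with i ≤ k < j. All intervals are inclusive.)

Need earliest j ≥ 2 with ◇[0,2] (reset ∧ alarm), and alarm at every k in [2,j-1].
  j=2: rhs fails.
  j=3: rhs fails.
  j=4: rhs holds but lhs fails at k=2.
  j=5: rhs holds but lhs fails at k=2.
  j=6: rhs holds but lhs fails at k=2.
  j=7: rhs holds but lhs fails at k=2.
  j=8: rhs holds but lhs fails at k=2.
  j=9: rhs holds but lhs fails at k=2.
No witness within the range → none.

none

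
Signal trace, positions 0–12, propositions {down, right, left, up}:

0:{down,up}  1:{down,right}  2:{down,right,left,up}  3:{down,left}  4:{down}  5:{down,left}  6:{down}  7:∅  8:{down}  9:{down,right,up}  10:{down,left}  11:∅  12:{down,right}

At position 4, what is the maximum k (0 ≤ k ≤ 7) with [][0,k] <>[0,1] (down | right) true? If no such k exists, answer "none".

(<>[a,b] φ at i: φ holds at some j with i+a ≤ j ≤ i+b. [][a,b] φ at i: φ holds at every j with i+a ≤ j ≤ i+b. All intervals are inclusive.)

<>[0,1] (down | right) must hold from j=4 onward; find where it first fails.
  j=4: holds
  j=5: holds
  j=6: holds
  j=7: holds
  j=8: holds
  j=9: holds
  j=10: holds
  j=11: holds
Holds through j=11; largest k = 7.

7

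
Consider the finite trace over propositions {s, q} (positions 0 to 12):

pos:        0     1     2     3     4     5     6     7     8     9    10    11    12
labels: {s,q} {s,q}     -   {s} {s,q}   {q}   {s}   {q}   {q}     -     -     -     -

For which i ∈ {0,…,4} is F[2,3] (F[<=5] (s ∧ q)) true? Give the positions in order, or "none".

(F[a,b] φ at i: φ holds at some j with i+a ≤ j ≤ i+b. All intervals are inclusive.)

Evaluate at each i in [0,4]:
  i=0: ✓ (witness j=2)
  i=1: ✓ (witness j=3)
  i=2: ✓ (witness j=4)
  i=3: ✗ (none in [5,6])
  i=4: ✗ (none in [6,7])

0, 1, 2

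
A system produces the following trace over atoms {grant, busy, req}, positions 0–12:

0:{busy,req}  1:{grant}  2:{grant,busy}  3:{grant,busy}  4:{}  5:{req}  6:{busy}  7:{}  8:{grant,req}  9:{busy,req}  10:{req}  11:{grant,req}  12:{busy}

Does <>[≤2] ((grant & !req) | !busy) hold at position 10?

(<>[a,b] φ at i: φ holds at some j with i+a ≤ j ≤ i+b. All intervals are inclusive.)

Check ((grant & !req) | !busy) at each j in [10,12]:
  j=10: true
  j=11: true
  j=12: false
Found at j=10 → formula holds.

Holds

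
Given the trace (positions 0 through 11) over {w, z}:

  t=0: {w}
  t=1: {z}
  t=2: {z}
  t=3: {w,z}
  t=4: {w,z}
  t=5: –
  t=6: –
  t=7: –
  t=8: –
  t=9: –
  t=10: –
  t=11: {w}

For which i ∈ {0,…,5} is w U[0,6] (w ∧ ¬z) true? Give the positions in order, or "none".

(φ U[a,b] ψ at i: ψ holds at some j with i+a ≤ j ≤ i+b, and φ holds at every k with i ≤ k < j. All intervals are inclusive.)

0

Evaluate at each i in [0,5]:
  i=0: ✓ (rhs at j=0)
  i=1: ✗ (no rhs in [1,7])
  i=2: ✗ (no rhs in [2,8])
  i=3: ✗ (no rhs in [3,9])
  i=4: ✗ (no rhs in [4,10])
  i=5: ✗ (lhs fails at k=5 before rhs at j=11)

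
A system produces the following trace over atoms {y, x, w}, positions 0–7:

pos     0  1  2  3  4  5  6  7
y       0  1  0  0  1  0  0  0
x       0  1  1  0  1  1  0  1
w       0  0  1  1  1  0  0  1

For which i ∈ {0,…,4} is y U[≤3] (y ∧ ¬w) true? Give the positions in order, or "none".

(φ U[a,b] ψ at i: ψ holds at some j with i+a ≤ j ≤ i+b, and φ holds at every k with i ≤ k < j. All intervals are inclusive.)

1

Evaluate at each i in [0,4]:
  i=0: ✗ (lhs fails at k=0 before rhs at j=1)
  i=1: ✓ (rhs at j=1)
  i=2: ✗ (no rhs in [2,5])
  i=3: ✗ (no rhs in [3,6])
  i=4: ✗ (no rhs in [4,7])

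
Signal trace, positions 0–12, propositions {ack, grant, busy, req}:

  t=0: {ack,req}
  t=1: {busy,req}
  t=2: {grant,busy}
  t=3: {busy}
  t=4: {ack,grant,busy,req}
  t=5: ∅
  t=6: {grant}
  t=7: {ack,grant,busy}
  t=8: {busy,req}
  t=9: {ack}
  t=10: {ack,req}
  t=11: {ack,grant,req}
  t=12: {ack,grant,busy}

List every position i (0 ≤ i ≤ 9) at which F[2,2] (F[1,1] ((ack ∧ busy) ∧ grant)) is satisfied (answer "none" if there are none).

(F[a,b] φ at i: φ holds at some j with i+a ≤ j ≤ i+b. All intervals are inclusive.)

Evaluate at each i in [0,9]:
  i=0: ✗ (none in [2,2])
  i=1: ✓ (witness j=3)
  i=2: ✗ (none in [4,4])
  i=3: ✗ (none in [5,5])
  i=4: ✓ (witness j=6)
  i=5: ✗ (none in [7,7])
  i=6: ✗ (none in [8,8])
  i=7: ✗ (none in [9,9])
  i=8: ✗ (none in [10,10])
  i=9: ✓ (witness j=11)

1, 4, 9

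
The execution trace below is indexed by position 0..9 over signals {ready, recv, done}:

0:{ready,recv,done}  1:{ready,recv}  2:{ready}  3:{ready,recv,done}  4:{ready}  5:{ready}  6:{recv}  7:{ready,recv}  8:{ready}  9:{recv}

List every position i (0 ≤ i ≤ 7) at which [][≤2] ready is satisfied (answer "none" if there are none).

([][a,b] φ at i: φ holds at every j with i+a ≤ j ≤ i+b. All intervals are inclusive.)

Evaluate at each i in [0,7]:
  i=0: ✓ (all of [0,2])
  i=1: ✓ (all of [1,3])
  i=2: ✓ (all of [2,4])
  i=3: ✓ (all of [3,5])
  i=4: ✗ (fails at j=6)
  i=5: ✗ (fails at j=6)
  i=6: ✗ (fails at j=6)
  i=7: ✗ (fails at j=9)

0, 1, 2, 3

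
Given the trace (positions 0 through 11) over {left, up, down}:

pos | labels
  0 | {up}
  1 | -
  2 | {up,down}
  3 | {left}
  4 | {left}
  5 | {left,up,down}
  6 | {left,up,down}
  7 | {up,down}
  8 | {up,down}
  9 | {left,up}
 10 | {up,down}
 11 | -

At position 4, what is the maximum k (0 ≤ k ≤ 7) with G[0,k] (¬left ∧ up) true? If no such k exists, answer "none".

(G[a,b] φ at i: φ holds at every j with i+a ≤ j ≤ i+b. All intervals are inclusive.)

(¬left ∧ up) must hold from j=4 onward; find where it first fails.
  j=4: fails → no k works.

none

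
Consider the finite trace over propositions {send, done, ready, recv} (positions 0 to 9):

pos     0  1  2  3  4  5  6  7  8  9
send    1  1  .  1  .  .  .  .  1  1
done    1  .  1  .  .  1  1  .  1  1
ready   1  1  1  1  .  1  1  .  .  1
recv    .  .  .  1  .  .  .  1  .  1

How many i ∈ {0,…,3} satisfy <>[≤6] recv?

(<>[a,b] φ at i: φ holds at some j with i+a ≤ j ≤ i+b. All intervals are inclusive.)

4

Evaluate at each i in [0,3]:
  i=0: ✓ (witness j=3)
  i=1: ✓ (witness j=3)
  i=2: ✓ (witness j=3)
  i=3: ✓ (witness j=3)
Positions where it holds: {0, 1, 2, 3} → 4.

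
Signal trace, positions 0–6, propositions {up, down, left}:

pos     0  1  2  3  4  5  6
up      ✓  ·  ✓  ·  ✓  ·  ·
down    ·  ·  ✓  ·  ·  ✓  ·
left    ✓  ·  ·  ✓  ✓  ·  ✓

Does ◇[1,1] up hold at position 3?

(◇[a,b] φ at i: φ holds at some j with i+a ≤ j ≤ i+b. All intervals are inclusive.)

Holds

Check up at each j in [4,4]:
  j=4: true
Found at j=4 → formula holds.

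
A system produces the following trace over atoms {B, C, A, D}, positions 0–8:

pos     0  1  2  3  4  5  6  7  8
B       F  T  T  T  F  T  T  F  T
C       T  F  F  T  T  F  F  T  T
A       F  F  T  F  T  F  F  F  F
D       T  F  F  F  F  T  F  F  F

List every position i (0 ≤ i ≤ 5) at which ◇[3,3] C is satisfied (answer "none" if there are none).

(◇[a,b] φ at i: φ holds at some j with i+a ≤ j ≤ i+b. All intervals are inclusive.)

0, 1, 4, 5

Evaluate at each i in [0,5]:
  i=0: ✓ (witness j=3)
  i=1: ✓ (witness j=4)
  i=2: ✗ (none in [5,5])
  i=3: ✗ (none in [6,6])
  i=4: ✓ (witness j=7)
  i=5: ✓ (witness j=8)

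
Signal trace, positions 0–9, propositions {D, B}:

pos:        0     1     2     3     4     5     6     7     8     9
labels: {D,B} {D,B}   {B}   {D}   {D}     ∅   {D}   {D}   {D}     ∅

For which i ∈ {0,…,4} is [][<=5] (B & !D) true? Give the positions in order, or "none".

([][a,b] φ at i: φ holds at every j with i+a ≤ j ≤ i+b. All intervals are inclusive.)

none

Evaluate at each i in [0,4]:
  i=0: ✗ (fails at j=0)
  i=1: ✗ (fails at j=1)
  i=2: ✗ (fails at j=3)
  i=3: ✗ (fails at j=3)
  i=4: ✗ (fails at j=4)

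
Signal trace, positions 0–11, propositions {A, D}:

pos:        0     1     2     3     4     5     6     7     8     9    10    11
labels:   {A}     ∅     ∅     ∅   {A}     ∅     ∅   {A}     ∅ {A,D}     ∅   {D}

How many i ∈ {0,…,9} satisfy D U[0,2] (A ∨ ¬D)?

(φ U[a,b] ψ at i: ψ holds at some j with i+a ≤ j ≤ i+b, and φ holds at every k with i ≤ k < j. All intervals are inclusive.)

Evaluate at each i in [0,9]:
  i=0: ✓ (rhs at j=0)
  i=1: ✓ (rhs at j=1)
  i=2: ✓ (rhs at j=2)
  i=3: ✓ (rhs at j=3)
  i=4: ✓ (rhs at j=4)
  i=5: ✓ (rhs at j=5)
  i=6: ✓ (rhs at j=6)
  i=7: ✓ (rhs at j=7)
  i=8: ✓ (rhs at j=8)
  i=9: ✓ (rhs at j=9)
Positions where it holds: {0, 1, 2, 3, 4, 5, 6, 7, 8, 9} → 10.

10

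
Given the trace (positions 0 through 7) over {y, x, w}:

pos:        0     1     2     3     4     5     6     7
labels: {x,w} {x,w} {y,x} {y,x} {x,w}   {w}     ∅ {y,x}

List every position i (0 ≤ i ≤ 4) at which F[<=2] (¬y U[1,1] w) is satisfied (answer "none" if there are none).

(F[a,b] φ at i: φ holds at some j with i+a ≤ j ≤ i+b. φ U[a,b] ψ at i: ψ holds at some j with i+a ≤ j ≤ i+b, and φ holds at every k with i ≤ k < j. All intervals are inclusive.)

Evaluate at each i in [0,4]:
  i=0: ✓ (witness j=0)
  i=1: ✗ (none in [1,3])
  i=2: ✓ (witness j=4)
  i=3: ✓ (witness j=4)
  i=4: ✓ (witness j=4)

0, 2, 3, 4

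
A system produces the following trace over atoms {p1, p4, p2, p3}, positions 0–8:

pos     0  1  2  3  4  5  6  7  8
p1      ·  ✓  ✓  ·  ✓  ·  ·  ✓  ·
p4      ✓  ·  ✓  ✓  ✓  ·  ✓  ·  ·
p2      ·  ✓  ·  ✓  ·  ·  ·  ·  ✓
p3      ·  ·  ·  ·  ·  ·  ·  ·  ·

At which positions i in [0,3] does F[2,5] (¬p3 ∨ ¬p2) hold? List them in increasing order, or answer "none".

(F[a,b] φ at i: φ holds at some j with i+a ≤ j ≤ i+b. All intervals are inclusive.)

Evaluate at each i in [0,3]:
  i=0: ✓ (witness j=2)
  i=1: ✓ (witness j=3)
  i=2: ✓ (witness j=4)
  i=3: ✓ (witness j=5)

0, 1, 2, 3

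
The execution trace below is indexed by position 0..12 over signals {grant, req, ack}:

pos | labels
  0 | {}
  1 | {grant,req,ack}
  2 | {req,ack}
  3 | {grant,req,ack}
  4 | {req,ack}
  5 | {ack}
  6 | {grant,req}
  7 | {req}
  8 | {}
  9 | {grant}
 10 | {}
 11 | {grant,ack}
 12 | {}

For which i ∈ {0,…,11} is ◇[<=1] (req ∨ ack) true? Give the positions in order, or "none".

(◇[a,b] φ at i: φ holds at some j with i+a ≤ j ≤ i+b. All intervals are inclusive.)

0, 1, 2, 3, 4, 5, 6, 7, 10, 11

Evaluate at each i in [0,11]:
  i=0: ✓ (witness j=1)
  i=1: ✓ (witness j=1)
  i=2: ✓ (witness j=2)
  i=3: ✓ (witness j=3)
  i=4: ✓ (witness j=4)
  i=5: ✓ (witness j=5)
  i=6: ✓ (witness j=6)
  i=7: ✓ (witness j=7)
  i=8: ✗ (none in [8,9])
  i=9: ✗ (none in [9,10])
  i=10: ✓ (witness j=11)
  i=11: ✓ (witness j=11)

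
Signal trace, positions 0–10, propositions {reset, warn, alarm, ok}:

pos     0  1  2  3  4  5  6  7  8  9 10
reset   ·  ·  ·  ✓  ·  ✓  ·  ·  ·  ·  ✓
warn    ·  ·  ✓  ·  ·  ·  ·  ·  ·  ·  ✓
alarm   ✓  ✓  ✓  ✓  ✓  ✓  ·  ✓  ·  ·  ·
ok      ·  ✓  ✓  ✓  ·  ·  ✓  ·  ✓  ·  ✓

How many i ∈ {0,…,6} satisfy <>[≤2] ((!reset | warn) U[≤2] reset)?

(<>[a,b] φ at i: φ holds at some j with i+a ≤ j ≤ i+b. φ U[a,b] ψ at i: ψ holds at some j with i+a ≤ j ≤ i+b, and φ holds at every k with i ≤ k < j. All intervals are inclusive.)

7

Evaluate at each i in [0,6]:
  i=0: ✓ (witness j=1)
  i=1: ✓ (witness j=1)
  i=2: ✓ (witness j=2)
  i=3: ✓ (witness j=3)
  i=4: ✓ (witness j=4)
  i=5: ✓ (witness j=5)
  i=6: ✓ (witness j=8)
Positions where it holds: {0, 1, 2, 3, 4, 5, 6} → 7.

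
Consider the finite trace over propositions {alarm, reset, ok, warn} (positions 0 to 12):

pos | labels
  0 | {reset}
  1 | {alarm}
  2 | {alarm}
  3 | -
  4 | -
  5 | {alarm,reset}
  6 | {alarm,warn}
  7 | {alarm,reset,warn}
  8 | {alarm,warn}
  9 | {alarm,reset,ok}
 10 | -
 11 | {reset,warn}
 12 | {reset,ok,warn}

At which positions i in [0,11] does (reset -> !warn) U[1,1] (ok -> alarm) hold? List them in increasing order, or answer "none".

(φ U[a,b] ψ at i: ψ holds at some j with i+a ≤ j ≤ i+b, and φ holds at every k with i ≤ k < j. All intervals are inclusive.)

0, 1, 2, 3, 4, 5, 6, 8, 9, 10

Evaluate at each i in [0,11]:
  i=0: ✓ (rhs at j=1; lhs holds on [0,0])
  i=1: ✓ (rhs at j=2; lhs holds on [1,1])
  i=2: ✓ (rhs at j=3; lhs holds on [2,2])
  i=3: ✓ (rhs at j=4; lhs holds on [3,3])
  i=4: ✓ (rhs at j=5; lhs holds on [4,4])
  i=5: ✓ (rhs at j=6; lhs holds on [5,5])
  i=6: ✓ (rhs at j=7; lhs holds on [6,6])
  i=7: ✗ (lhs fails at k=7 before rhs at j=8)
  i=8: ✓ (rhs at j=9; lhs holds on [8,8])
  i=9: ✓ (rhs at j=10; lhs holds on [9,9])
  i=10: ✓ (rhs at j=11; lhs holds on [10,10])
  i=11: ✗ (no rhs in [12,12])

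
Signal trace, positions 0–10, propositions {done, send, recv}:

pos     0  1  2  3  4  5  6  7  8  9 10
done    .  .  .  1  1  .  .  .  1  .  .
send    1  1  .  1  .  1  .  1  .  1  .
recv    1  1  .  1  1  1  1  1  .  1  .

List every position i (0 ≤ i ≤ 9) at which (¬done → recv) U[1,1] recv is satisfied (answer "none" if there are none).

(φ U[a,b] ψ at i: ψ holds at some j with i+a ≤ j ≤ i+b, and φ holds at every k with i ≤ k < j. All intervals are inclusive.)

0, 3, 4, 5, 6, 8

Evaluate at each i in [0,9]:
  i=0: ✓ (rhs at j=1; lhs holds on [0,0])
  i=1: ✗ (no rhs in [2,2])
  i=2: ✗ (lhs fails at k=2 before rhs at j=3)
  i=3: ✓ (rhs at j=4; lhs holds on [3,3])
  i=4: ✓ (rhs at j=5; lhs holds on [4,4])
  i=5: ✓ (rhs at j=6; lhs holds on [5,5])
  i=6: ✓ (rhs at j=7; lhs holds on [6,6])
  i=7: ✗ (no rhs in [8,8])
  i=8: ✓ (rhs at j=9; lhs holds on [8,8])
  i=9: ✗ (no rhs in [10,10])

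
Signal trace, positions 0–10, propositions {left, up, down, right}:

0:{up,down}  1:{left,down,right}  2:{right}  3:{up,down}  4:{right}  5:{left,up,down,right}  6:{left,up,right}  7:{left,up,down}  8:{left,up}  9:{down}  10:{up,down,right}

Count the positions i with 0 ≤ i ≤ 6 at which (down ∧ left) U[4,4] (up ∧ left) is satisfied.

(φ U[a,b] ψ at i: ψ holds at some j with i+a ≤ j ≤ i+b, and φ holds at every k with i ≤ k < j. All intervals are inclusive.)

0

Evaluate at each i in [0,6]:
  i=0: ✗ (no rhs in [4,4])
  i=1: ✗ (lhs fails at k=2 before rhs at j=5)
  i=2: ✗ (lhs fails at k=2 before rhs at j=6)
  i=3: ✗ (lhs fails at k=3 before rhs at j=7)
  i=4: ✗ (lhs fails at k=4 before rhs at j=8)
  i=5: ✗ (no rhs in [9,9])
  i=6: ✗ (no rhs in [10,10])
Positions where it holds: {} → 0.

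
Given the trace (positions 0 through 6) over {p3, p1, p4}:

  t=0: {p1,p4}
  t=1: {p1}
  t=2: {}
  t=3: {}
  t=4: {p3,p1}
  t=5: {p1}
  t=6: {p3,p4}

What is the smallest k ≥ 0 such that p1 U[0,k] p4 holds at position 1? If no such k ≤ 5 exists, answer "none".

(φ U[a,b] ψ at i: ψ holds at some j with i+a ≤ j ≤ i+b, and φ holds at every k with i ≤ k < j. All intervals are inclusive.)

Need earliest j ≥ 1 with p4, and p1 at every k in [1,j-1].
  j=1: rhs fails.
  j=2: rhs fails.
  j=3: rhs fails.
  j=4: rhs fails.
  j=5: rhs fails.
  j=6: rhs holds but lhs fails at k=2.
No witness within the range → none.

none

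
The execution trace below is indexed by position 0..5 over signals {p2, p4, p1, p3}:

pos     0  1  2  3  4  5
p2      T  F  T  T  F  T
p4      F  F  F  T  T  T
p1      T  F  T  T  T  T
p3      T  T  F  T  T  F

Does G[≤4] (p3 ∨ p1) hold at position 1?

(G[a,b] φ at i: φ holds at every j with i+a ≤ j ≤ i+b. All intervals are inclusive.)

Check (p3 ∨ p1) at every j in [1,5]:
  j=1: true
  j=2: true
  j=3: true
  j=4: true
  j=5: true
All positions satisfy it → formula holds.

Holds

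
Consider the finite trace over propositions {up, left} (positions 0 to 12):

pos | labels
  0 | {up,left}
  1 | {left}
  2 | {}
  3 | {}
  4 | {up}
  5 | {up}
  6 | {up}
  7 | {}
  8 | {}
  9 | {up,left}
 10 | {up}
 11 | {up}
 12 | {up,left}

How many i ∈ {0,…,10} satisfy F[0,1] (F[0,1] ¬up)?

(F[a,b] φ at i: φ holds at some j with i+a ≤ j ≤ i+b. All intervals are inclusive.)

Evaluate at each i in [0,10]:
  i=0: ✓ (witness j=0)
  i=1: ✓ (witness j=1)
  i=2: ✓ (witness j=2)
  i=3: ✓ (witness j=3)
  i=4: ✗ (none in [4,5])
  i=5: ✓ (witness j=6)
  i=6: ✓ (witness j=6)
  i=7: ✓ (witness j=7)
  i=8: ✓ (witness j=8)
  i=9: ✗ (none in [9,10])
  i=10: ✗ (none in [10,11])
Positions where it holds: {0, 1, 2, 3, 5, 6, 7, 8} → 8.

8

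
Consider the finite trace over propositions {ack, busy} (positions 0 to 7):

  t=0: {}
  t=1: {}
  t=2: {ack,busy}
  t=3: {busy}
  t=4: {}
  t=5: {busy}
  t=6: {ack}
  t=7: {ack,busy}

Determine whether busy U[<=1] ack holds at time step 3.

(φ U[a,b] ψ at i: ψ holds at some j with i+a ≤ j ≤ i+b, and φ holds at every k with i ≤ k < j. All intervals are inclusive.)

No

Need some j in [3,4] with ack, and busy at every k in [3,j-1].
  j=3: ack false.
  j=4: ack false.
No j in the window works → until fails.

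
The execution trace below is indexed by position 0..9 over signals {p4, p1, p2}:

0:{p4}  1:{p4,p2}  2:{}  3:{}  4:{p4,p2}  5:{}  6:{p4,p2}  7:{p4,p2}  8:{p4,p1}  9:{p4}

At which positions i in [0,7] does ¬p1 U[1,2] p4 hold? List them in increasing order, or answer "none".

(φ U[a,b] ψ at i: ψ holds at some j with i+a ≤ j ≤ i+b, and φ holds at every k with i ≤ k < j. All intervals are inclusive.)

0, 2, 3, 4, 5, 6, 7

Evaluate at each i in [0,7]:
  i=0: ✓ (rhs at j=1; lhs holds on [0,0])
  i=1: ✗ (no rhs in [2,3])
  i=2: ✓ (rhs at j=4; lhs holds on [2,3])
  i=3: ✓ (rhs at j=4; lhs holds on [3,3])
  i=4: ✓ (rhs at j=6; lhs holds on [4,5])
  i=5: ✓ (rhs at j=6; lhs holds on [5,5])
  i=6: ✓ (rhs at j=7; lhs holds on [6,6])
  i=7: ✓ (rhs at j=8; lhs holds on [7,7])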